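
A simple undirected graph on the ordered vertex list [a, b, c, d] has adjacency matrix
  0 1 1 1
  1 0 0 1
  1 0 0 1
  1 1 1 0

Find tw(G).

A width-2 tree decomposition is:
Bags: B1 = {a, b, d}  B2 = {a, c, d}
Tree: B1–B2
The largest bag has 3 vertices, giving width 2; this decomposition certifies tw(G) ≤ 2. For the lower bound, the 3 vertices {a, c, d} are pairwise adjacent, and any tree decomposition puts a clique entirely inside one bag — forcing width ≥ 2. The upper and lower bounds meet at 2, so that is the treewidth.

2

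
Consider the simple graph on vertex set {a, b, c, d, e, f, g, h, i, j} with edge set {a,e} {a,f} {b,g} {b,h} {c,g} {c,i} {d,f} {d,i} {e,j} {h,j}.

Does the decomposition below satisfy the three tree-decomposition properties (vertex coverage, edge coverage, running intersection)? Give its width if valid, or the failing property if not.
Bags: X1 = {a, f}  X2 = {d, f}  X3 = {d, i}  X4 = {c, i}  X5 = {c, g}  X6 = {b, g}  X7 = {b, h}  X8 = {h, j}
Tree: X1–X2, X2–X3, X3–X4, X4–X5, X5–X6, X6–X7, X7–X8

No — vertex e appears in no bag.

A tree decomposition must satisfy three properties: every vertex lies in some bag; for every edge, both endpoints lie together in some bag; and for every vertex, the bags containing it form a connected subtree. Here vertex e appears in no bag, so the decomposition is invalid.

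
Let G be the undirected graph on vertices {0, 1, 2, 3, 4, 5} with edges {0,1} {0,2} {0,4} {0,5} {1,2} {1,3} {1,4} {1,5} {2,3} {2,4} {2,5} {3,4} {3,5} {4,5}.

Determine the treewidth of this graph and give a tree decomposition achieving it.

Every bag has size at most 5, so the width is 5 − 1 = 4 and tw(G) ≤ 4. For the lower bound, the 5 vertices {0, 1, 2, 4, 5} are pairwise adjacent, and any tree decomposition puts a clique entirely inside one bag — forcing width ≥ 4. Therefore the treewidth is 4.

Treewidth 4.
Bags: B1 = {0, 1, 2, 4, 5}  B2 = {1, 2, 3, 4, 5}
Tree: B1–B2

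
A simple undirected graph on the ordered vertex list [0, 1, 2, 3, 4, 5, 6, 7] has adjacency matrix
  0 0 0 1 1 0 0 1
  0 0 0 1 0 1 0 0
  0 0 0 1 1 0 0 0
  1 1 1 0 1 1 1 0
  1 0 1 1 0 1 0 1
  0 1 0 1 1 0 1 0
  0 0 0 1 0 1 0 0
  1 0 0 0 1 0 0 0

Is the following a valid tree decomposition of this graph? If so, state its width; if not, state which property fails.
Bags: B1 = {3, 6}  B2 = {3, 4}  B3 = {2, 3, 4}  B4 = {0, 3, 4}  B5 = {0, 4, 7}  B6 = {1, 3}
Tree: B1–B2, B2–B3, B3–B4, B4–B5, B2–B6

A tree decomposition must satisfy three properties: every vertex lies in some bag; for every edge, both endpoints lie together in some bag; and for every vertex, the bags containing it form a connected subtree. Here vertex 5 appears in no bag, so the decomposition is invalid.

No — vertex 5 appears in no bag.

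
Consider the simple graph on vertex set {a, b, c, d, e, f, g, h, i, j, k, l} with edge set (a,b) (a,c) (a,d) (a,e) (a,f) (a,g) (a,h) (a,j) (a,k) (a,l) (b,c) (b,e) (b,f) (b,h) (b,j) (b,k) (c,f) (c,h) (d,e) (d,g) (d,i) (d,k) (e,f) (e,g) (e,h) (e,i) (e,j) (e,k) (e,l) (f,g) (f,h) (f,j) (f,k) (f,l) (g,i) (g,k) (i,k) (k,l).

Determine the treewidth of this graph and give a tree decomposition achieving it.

The largest bag has 5 vertices, giving width 4; this decomposition certifies tw(G) ≤ 4. For the lower bound, the 5 vertices {a, d, e, g, k} are pairwise adjacent, and any tree decomposition puts a clique entirely inside one bag — forcing width ≥ 4. Hence tw(G) = 4 exactly.

Treewidth 4.
One optimal decomposition is:
Bags: B1 = {a, b, e, f, k}  B2 = {a, b, e, f, h}  B3 = {a, e, f, k, l}  B4 = {a, e, f, g, k}  B5 = {a, b, e, f, j}  B6 = {a, b, c, f, h}  B7 = {a, d, e, g, k}  B8 = {d, e, g, i, k}
Tree: B1–B2, B1–B3, B1–B4, B1–B5, B2–B6, B4–B7, B7–B8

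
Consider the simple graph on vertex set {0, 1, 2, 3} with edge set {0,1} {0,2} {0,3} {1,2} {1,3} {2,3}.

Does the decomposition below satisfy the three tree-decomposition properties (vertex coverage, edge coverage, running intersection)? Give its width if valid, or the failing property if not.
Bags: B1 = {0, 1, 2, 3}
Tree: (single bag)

Vertex coverage: the bags together contain {0, 1, 2, 3}, the full vertex set. Edge coverage: each edge of G has both endpoints in at least one bag. Running intersection: for every vertex, the bags containing it form a connected subtree. All three properties hold, so this is a valid tree decomposition of width max|bag| − 1 = 3, and hence tw(G) ≤ 3.

Yes; width 3.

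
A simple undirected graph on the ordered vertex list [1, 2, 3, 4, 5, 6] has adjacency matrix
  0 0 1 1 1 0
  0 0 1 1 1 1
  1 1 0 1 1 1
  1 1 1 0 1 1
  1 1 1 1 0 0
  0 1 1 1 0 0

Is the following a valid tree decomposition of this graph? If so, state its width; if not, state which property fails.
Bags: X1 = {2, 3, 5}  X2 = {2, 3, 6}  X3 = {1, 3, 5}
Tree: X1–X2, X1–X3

No — vertex 4 appears in no bag.

A tree decomposition must satisfy three properties: every vertex lies in some bag; for every edge, both endpoints lie together in some bag; and for every vertex, the bags containing it form a connected subtree. Here vertex 4 appears in no bag, so the decomposition is invalid.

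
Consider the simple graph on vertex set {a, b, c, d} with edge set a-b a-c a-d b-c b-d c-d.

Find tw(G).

A width-3 tree decomposition is:
Bags: B1 = {a, b, c, d}
Tree: (single bag)
With just one bag of size 4, the width is 4 − 1 = 3, so tw(G) ≤ 3. On the other hand G contains the 4-clique {a, b, c, d}. A clique must lie in a single bag of any decomposition, so no decomposition can have width below 3. Hence tw(G) = 3 exactly.

3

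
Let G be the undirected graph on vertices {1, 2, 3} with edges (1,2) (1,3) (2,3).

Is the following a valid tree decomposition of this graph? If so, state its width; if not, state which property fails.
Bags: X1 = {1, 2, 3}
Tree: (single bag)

Yes; width 2.

Every vertex of G appears in some bag (union = {1, 2, 3}); every edge is covered by a bag; and for each vertex v the set of bags containing v is connected in the bag tree. The decomposition is therefore valid. The largest bag has 3 vertices, so the width is 2.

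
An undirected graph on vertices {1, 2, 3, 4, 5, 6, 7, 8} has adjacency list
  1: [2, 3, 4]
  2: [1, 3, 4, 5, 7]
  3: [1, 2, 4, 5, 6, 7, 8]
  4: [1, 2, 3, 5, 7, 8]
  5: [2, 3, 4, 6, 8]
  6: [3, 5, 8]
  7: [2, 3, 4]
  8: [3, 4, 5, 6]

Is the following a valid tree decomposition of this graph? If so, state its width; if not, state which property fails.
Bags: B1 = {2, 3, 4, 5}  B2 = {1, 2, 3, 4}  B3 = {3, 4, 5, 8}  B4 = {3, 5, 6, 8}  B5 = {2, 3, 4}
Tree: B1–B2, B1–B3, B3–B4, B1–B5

A tree decomposition must satisfy three properties: every vertex lies in some bag; for every edge, both endpoints lie together in some bag; and for every vertex, the bags containing it form a connected subtree. Here vertex 7 appears in no bag, so the decomposition is invalid.

No — vertex 7 appears in no bag.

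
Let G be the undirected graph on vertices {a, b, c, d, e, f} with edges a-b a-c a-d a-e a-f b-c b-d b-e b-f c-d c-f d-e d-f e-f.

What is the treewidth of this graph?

4

A width-4 tree decomposition is:
Bags: B1 = {a, b, c, d, f}  B2 = {a, b, d, e, f}
Tree: B1–B2
Each bag holds 5 vertices, so the decomposition has width 4, which upper-bounds the treewidth. On the other hand G contains the 5-clique {a, b, d, e, f}. A clique must lie in a single bag of any decomposition, so no decomposition can have width below 4. The upper and lower bounds meet at 4, so that is the treewidth.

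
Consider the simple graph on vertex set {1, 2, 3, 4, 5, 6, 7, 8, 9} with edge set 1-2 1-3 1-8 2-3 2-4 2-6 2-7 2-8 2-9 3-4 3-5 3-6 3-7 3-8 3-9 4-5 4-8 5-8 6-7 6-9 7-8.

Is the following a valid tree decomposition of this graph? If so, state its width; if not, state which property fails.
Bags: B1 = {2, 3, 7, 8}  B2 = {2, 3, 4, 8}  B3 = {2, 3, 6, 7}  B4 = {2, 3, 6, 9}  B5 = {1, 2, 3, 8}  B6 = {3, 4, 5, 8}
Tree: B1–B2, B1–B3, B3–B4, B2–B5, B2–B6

Checking the three conditions: (i) the bags cover all of {1, 2, 3, 4, 5, 6, 7, 8, 9}; (ii) for each edge, some bag contains both endpoints; (iii) the bags containing any fixed vertex form a subtree. All hold, so the decomposition is valid with width 4 − 1 = 3.

Yes; width 3.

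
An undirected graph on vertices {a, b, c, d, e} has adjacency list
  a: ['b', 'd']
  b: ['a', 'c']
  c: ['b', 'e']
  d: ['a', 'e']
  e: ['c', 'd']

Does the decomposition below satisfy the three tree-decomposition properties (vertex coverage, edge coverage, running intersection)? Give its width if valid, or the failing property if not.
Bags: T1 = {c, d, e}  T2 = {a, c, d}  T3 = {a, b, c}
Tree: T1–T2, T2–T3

Yes; width 2.

Every vertex of G appears in some bag (union = {a, b, c, d, e}); every edge is covered by a bag; and for each vertex v the set of bags containing v is connected in the bag tree. The decomposition is therefore valid. The largest bag has 3 vertices, so the width is 2.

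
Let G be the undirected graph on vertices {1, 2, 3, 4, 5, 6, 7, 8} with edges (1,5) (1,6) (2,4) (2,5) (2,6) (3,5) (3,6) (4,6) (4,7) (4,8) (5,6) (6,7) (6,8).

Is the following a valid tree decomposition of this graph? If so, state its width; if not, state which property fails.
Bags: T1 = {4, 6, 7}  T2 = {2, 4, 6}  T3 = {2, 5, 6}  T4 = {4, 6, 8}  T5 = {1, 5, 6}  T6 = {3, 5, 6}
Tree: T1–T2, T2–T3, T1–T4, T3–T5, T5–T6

Yes; width 2.

Vertex coverage: the bags together contain {1, 2, 3, 4, 5, 6, 7, 8}, the full vertex set. Edge coverage: each edge of G has both endpoints in at least one bag. Running intersection: for every vertex, the bags containing it form a connected subtree. All three properties hold, so this is a valid tree decomposition of width max|bag| − 1 = 2, and hence tw(G) ≤ 2.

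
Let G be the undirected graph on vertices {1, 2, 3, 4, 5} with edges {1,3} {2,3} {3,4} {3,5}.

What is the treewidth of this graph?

1

A width-1 tree decomposition is:
Bags: B1 = {3, 5}  B2 = {3, 4}  B3 = {1, 3}  B4 = {2, 3}
Tree: B1–B2, B2–B3, B1–B4
The largest bag has 2 vertices, giving width 1; this decomposition certifies tw(G) ≤ 1. G has an edge, so its treewidth is at least 1. The upper and lower bounds meet at 1, so that is the treewidth.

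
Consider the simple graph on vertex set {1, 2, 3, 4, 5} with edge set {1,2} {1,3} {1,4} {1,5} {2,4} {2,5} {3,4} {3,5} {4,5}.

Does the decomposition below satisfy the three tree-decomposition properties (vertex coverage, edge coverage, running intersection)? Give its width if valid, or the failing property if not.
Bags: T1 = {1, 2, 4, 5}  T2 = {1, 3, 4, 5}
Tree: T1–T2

Checking the three conditions: (i) the bags cover all of {1, 2, 3, 4, 5}; (ii) for each edge, some bag contains both endpoints; (iii) the bags containing any fixed vertex form a subtree. All hold, so the decomposition is valid with width 4 − 1 = 3.

Yes; width 3.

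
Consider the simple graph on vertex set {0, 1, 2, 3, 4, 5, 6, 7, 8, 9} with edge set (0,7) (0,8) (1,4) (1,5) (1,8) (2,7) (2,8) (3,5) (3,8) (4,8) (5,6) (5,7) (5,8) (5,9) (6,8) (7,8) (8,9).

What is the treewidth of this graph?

2

A width-2 tree decomposition is:
Bags: B1 = {5, 7, 8}  B2 = {5, 8, 9}  B3 = {3, 5, 8}  B4 = {1, 5, 8}  B5 = {5, 6, 8}  B6 = {1, 4, 8}  B7 = {0, 7, 8}  B8 = {2, 7, 8}
Tree: B1–B2, B1–B3, B2–B4, B4–B5, B4–B6, B1–B7, B7–B8
The largest bag has 3 vertices, giving width 2; this decomposition certifies tw(G) ≤ 2. For the lower bound, the 3 vertices {0, 7, 8} are pairwise adjacent, and any tree decomposition puts a clique entirely inside one bag — forcing width ≥ 2. The upper and lower bounds meet at 2, so that is the treewidth.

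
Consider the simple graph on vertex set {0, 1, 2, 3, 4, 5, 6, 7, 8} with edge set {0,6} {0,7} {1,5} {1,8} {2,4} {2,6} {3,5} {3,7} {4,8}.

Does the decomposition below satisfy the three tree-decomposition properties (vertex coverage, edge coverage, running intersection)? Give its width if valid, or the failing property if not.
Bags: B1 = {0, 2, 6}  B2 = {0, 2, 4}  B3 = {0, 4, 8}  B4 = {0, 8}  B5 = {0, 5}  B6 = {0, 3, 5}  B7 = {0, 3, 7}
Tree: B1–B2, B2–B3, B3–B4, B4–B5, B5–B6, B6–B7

A tree decomposition must satisfy three properties: every vertex lies in some bag; for every edge, both endpoints lie together in some bag; and for every vertex, the bags containing it form a connected subtree. Here vertex 1 appears in no bag, so the decomposition is invalid.

No — vertex 1 appears in no bag.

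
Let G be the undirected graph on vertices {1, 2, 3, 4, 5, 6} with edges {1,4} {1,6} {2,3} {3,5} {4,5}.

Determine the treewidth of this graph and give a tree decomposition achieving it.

Treewidth 1.
Bags: B1 = {1, 6}  B2 = {1, 4}  B3 = {4, 5}  B4 = {3, 5}  B5 = {2, 3}
Tree: B1–B2, B2–B3, B3–B4, B4–B5

Every bag has size at most 2, so the width is 2 − 1 = 1 and tw(G) ≤ 1. Since G has at least one edge (e.g. 6–1), it is not an edgeless graph, so tw(G) ≥ 1. The upper and lower bounds meet at 1, so that is the treewidth.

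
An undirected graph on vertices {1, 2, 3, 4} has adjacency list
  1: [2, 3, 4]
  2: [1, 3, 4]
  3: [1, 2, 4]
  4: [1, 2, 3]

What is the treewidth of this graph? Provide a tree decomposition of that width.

Treewidth 3.
One optimal decomposition is:
Bags: B1 = {1, 2, 3, 4}
Tree: (single bag)

With just one bag of size 4, the width is 4 − 1 = 3, so tw(G) ≤ 3. On the other hand G contains the 4-clique {1, 2, 3, 4}. A clique must lie in a single bag of any decomposition, so no decomposition can have width below 3. Combining the bounds, tw(G) = 3.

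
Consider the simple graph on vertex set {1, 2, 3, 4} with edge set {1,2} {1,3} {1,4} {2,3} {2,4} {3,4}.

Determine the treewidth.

A width-3 tree decomposition is:
Bags: B1 = {1, 2, 3, 4}
Tree: (single bag)
With just one bag of size 4, the width is 4 − 1 = 3, so tw(G) ≤ 3. On the other hand G contains the 4-clique {1, 2, 3, 4}. A clique must lie in a single bag of any decomposition, so no decomposition can have width below 3. Combining the bounds, tw(G) = 3.

3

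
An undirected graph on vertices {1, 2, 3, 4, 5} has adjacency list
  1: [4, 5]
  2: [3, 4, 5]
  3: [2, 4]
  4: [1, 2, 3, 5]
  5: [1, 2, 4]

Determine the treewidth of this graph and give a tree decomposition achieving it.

Each bag holds 3 vertices, so the decomposition has width 2, which upper-bounds the treewidth. Conversely, {1, 4, 5} is a clique of size 3, and the vertices of any clique must share a bag in every tree decomposition; so some bag has ≥ 3 vertices and tw(G) ≥ 2. The upper and lower bounds meet at 2, so that is the treewidth.

Treewidth 2.
Bags: B1 = {1, 4, 5}  B2 = {2, 4, 5}  B3 = {2, 3, 4}
Tree: B1–B2, B2–B3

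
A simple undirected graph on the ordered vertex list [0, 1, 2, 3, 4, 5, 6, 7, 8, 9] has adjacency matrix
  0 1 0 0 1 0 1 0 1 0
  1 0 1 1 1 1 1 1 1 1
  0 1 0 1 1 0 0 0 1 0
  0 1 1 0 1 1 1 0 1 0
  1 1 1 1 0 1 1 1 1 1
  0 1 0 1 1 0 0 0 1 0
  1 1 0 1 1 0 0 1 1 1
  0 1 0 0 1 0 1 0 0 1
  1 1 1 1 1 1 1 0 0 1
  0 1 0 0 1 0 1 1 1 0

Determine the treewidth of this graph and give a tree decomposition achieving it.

Each bag holds 5 vertices, so the decomposition has width 4, which upper-bounds the treewidth. On the other hand G contains the 5-clique {0, 1, 4, 6, 8}. A clique must lie in a single bag of any decomposition, so no decomposition can have width below 4. Combining the bounds, tw(G) = 4.

Treewidth 4.
One such decomposition:
Bags: B1 = {1, 2, 3, 4, 8}  B2 = {1, 3, 4, 6, 8}  B3 = {0, 1, 4, 6, 8}  B4 = {1, 4, 6, 8, 9}  B5 = {1, 3, 4, 5, 8}  B6 = {1, 4, 6, 7, 9}
Tree: B1–B2, B2–B3, B2–B4, B1–B5, B4–B6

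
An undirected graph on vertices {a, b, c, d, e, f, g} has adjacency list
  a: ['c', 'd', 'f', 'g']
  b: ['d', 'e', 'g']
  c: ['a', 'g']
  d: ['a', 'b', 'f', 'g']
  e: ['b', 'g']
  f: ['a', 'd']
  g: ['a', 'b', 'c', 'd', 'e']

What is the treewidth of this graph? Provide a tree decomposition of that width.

Each bag holds 3 vertices, so the decomposition has width 2, which upper-bounds the treewidth. For the lower bound, the 3 vertices {a, d, g} are pairwise adjacent, and any tree decomposition puts a clique entirely inside one bag — forcing width ≥ 2. Combining the bounds, tw(G) = 2.

Treewidth 2.
Bags: B1 = {a, d, g}  B2 = {a, d, f}  B3 = {a, c, g}  B4 = {b, d, g}  B5 = {b, e, g}
Tree: B1–B2, B1–B3, B1–B4, B4–B5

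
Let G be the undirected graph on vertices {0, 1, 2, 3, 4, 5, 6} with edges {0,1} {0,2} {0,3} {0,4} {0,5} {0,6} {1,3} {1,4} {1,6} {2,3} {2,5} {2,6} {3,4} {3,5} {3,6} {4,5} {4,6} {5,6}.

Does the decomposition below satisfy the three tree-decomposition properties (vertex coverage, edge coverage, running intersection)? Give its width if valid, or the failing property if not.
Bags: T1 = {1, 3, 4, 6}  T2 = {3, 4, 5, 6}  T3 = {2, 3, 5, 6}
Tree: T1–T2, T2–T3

No — vertex 0 appears in no bag.

A tree decomposition must satisfy three properties: every vertex lies in some bag; for every edge, both endpoints lie together in some bag; and for every vertex, the bags containing it form a connected subtree. Here vertex 0 appears in no bag, so the decomposition is invalid.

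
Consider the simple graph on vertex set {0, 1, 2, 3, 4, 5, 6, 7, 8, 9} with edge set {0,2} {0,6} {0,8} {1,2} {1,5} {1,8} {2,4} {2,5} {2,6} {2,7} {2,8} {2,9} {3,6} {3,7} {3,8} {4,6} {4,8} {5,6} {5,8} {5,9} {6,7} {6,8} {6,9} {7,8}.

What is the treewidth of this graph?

A width-3 tree decomposition is:
Bags: B1 = {2, 5, 6, 8}  B2 = {2, 6, 7, 8}  B3 = {0, 2, 6, 8}  B4 = {1, 2, 5, 8}  B5 = {2, 5, 6, 9}  B6 = {2, 4, 6, 8}  B7 = {3, 6, 7, 8}
Tree: B1–B2, B2–B3, B1–B4, B1–B5, B2–B6, B2–B7
The largest bag has 4 vertices, giving width 3; this decomposition certifies tw(G) ≤ 3. On the other hand G contains the 4-clique {1, 2, 5, 8}. A clique must lie in a single bag of any decomposition, so no decomposition can have width below 3. Hence tw(G) = 3 exactly.

3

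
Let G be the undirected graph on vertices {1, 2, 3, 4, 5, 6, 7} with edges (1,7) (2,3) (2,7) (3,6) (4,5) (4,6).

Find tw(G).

A width-1 tree decomposition is:
Bags: B1 = {1, 7}  B2 = {2, 7}  B3 = {2, 3}  B4 = {3, 6}  B5 = {4, 6}  B6 = {4, 5}
Tree: B1–B2, B2–B3, B3–B4, B4–B5, B5–B6
Every bag has size at most 2, so the width is 2 − 1 = 1 and tw(G) ≤ 1. Since G has at least one edge (e.g. 1–7), it is not an edgeless graph, so tw(G) ≥ 1. Hence tw(G) = 1 exactly.

1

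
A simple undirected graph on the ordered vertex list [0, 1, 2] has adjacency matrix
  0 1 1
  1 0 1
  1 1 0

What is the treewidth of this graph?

2

A width-2 tree decomposition is:
Bags: B1 = {0, 1, 2}
Tree: (single bag)
With just one bag of size 3, the width is 3 − 1 = 2, so tw(G) ≤ 2. Conversely, {0, 1, 2} is a clique of size 3, and the vertices of any clique must share a bag in every tree decomposition; so some bag has ≥ 3 vertices and tw(G) ≥ 2. The upper and lower bounds meet at 2, so that is the treewidth.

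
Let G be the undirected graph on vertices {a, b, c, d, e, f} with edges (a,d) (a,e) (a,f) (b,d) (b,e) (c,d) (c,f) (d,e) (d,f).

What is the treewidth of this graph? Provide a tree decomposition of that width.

Treewidth 2.
One such decomposition:
Bags: B1 = {a, d, f}  B2 = {c, d, f}  B3 = {a, d, e}  B4 = {b, d, e}
Tree: B1–B2, B1–B3, B3–B4

Each bag holds 3 vertices, so the decomposition has width 2, which upper-bounds the treewidth. For the lower bound, the 3 vertices {a, d, e} are pairwise adjacent, and any tree decomposition puts a clique entirely inside one bag — forcing width ≥ 2. Combining the bounds, tw(G) = 2.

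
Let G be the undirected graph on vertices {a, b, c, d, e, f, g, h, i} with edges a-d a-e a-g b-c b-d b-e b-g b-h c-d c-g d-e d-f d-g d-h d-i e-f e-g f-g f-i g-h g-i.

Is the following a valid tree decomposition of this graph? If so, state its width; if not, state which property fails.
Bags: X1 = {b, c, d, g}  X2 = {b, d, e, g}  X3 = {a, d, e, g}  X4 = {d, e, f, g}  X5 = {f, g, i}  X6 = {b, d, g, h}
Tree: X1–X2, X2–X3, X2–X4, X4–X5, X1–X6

A tree decomposition must satisfy three properties: every vertex lies in some bag; for every edge, both endpoints lie together in some bag; and for every vertex, the bags containing it form a connected subtree. Here edge (d,i) lies in no bag, so the decomposition is invalid.

No — edge (d,i) lies in no bag.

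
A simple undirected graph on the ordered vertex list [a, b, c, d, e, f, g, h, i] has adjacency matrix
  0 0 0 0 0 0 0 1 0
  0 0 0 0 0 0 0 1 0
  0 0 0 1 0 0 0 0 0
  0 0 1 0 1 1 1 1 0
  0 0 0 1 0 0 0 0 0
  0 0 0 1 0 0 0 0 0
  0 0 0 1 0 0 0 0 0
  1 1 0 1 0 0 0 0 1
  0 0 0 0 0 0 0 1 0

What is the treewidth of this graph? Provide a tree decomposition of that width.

Treewidth 1.
One such decomposition:
Bags: B1 = {h, i}  B2 = {d, h}  B3 = {d, g}  B4 = {a, h}  B5 = {b, h}  B6 = {d, f}  B7 = {c, d}  B8 = {d, e}
Tree: B1–B2, B2–B3, B2–B4, B1–B5, B2–B6, B2–B7, B7–B8

The largest bag has 2 vertices, giving width 1; this decomposition certifies tw(G) ≤ 1. G has an edge, so its treewidth is at least 1. Hence tw(G) = 1 exactly.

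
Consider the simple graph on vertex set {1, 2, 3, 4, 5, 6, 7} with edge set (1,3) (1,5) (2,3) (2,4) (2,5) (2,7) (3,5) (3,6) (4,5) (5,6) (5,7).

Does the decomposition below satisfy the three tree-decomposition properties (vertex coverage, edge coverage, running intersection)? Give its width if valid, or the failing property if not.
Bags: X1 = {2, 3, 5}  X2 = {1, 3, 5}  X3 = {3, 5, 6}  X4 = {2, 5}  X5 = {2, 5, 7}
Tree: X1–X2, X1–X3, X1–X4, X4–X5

No — vertex 4 appears in no bag.

A tree decomposition must satisfy three properties: every vertex lies in some bag; for every edge, both endpoints lie together in some bag; and for every vertex, the bags containing it form a connected subtree. Here vertex 4 appears in no bag, so the decomposition is invalid.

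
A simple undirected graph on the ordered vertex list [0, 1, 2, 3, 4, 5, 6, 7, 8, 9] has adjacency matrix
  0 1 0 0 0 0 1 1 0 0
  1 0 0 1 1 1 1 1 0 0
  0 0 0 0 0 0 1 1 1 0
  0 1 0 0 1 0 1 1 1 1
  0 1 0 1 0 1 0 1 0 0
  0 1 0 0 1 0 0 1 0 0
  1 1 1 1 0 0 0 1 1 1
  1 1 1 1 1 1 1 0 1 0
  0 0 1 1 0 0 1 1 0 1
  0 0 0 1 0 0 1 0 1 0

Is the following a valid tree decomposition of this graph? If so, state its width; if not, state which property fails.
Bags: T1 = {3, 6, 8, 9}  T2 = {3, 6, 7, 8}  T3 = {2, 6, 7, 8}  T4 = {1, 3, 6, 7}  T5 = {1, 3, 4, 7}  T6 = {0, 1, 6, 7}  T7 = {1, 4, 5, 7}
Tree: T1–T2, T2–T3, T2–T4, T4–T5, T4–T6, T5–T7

Vertex coverage: the bags together contain {0, 1, 2, 3, 4, 5, 6, 7, 8, 9}, the full vertex set. Edge coverage: each edge of G has both endpoints in at least one bag. Running intersection: for every vertex, the bags containing it form a connected subtree. All three properties hold, so this is a valid tree decomposition of width max|bag| − 1 = 3, and hence tw(G) ≤ 3.

Yes; width 3.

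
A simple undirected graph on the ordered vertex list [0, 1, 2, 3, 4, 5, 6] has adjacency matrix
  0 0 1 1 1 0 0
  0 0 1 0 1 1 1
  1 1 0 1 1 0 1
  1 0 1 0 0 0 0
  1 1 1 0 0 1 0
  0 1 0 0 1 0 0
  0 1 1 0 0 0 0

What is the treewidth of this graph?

A width-2 tree decomposition is:
Bags: B1 = {0, 2, 4}  B2 = {1, 2, 4}  B3 = {1, 4, 5}  B4 = {1, 2, 6}  B5 = {0, 2, 3}
Tree: B1–B2, B2–B3, B2–B4, B1–B5
Every bag has size at most 3, so the width is 3 − 1 = 2 and tw(G) ≤ 2. On the other hand G contains the 3-clique {0, 2, 3}. A clique must lie in a single bag of any decomposition, so no decomposition can have width below 2. The upper and lower bounds meet at 2, so that is the treewidth.

2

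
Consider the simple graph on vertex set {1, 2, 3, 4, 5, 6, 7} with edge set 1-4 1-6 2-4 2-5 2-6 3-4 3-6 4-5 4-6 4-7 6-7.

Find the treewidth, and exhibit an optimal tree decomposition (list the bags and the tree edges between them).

Each bag holds 3 vertices, so the decomposition has width 2, which upper-bounds the treewidth. Conversely, {2, 4, 5} is a clique of size 3, and the vertices of any clique must share a bag in every tree decomposition; so some bag has ≥ 3 vertices and tw(G) ≥ 2. Hence tw(G) = 2 exactly.

Treewidth 2.
One such decomposition:
Bags: B1 = {2, 4, 6}  B2 = {4, 6, 7}  B3 = {1, 4, 6}  B4 = {3, 4, 6}  B5 = {2, 4, 5}
Tree: B1–B2, B2–B3, B3–B4, B1–B5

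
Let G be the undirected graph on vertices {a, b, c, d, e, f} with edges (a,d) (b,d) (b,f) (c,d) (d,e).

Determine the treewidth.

1

A width-1 tree decomposition is:
Bags: B1 = {a, d}  B2 = {c, d}  B3 = {b, d}  B4 = {b, f}  B5 = {d, e}
Tree: B1–B2, B1–B3, B3–B4, B2–B5
The largest bag has 2 vertices, giving width 1; this decomposition certifies tw(G) ≤ 1. Since G has at least one edge (e.g. d–a), it is not an edgeless graph, so tw(G) ≥ 1. The upper and lower bounds meet at 1, so that is the treewidth.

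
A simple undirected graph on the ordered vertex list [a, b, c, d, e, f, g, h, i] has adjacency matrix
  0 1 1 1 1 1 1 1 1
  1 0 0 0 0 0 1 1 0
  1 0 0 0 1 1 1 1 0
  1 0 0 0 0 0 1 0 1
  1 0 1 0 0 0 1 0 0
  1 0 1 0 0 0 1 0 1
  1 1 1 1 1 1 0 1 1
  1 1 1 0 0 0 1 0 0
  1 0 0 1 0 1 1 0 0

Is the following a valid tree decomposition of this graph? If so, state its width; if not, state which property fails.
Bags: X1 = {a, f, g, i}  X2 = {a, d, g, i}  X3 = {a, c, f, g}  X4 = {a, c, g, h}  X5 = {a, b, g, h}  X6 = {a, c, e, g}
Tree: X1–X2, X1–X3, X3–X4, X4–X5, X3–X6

Yes; width 3.

Checking the three conditions: (i) the bags cover all of {a, b, c, d, e, f, g, h, i}; (ii) for each edge, some bag contains both endpoints; (iii) the bags containing any fixed vertex form a subtree. All hold, so the decomposition is valid with width 4 − 1 = 3.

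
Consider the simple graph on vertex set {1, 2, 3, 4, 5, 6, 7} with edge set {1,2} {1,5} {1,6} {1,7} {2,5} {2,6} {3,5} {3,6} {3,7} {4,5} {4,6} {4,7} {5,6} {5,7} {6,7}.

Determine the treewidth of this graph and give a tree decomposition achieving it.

Treewidth 3.
Bags: B1 = {1, 5, 6, 7}  B2 = {1, 2, 5, 6}  B3 = {4, 5, 6, 7}  B4 = {3, 5, 6, 7}
Tree: B1–B2, B1–B3, B3–B4

The largest bag has 4 vertices, giving width 3; this decomposition certifies tw(G) ≤ 3. Conversely, {1, 2, 5, 6} is a clique of size 4, and the vertices of any clique must share a bag in every tree decomposition; so some bag has ≥ 4 vertices and tw(G) ≥ 3. Therefore the treewidth is 3.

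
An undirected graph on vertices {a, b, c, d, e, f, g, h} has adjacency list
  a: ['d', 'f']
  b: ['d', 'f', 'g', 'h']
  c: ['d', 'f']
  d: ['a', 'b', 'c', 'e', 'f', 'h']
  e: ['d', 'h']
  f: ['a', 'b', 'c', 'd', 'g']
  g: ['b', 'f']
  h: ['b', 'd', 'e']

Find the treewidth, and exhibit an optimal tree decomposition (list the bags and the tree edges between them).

The largest bag has 3 vertices, giving width 2; this decomposition certifies tw(G) ≤ 2. On the other hand G contains the 3-clique {d, e, h}. A clique must lie in a single bag of any decomposition, so no decomposition can have width below 2. The upper and lower bounds meet at 2, so that is the treewidth.

Treewidth 2.
One such decomposition:
Bags: B1 = {b, d, f}  B2 = {a, d, f}  B3 = {b, d, h}  B4 = {c, d, f}  B5 = {d, e, h}  B6 = {b, f, g}
Tree: B1–B2, B1–B3, B2–B4, B3–B5, B1–B6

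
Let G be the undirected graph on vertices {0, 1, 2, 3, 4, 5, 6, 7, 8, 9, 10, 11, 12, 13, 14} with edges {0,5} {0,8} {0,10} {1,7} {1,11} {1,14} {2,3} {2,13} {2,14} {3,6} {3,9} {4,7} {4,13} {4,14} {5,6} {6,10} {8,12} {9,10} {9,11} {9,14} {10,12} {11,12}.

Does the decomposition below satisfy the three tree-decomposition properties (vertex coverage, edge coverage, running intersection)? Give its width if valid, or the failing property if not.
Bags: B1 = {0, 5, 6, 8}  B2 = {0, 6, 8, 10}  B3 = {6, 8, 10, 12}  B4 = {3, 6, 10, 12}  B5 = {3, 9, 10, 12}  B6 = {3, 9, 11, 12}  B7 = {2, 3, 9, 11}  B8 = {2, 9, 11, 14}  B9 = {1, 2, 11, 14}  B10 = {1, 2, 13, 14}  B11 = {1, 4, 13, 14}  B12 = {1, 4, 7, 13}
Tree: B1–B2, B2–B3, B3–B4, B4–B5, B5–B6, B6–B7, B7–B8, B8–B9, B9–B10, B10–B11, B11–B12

Every vertex of G appears in some bag (union = {0, 1, 2, 3, 4, 5, 6, 7, 8, 9, 10, 11, 12, 13, 14}); every edge is covered by a bag; and for each vertex v the set of bags containing v is connected in the bag tree. The decomposition is therefore valid. The largest bag has 4 vertices, so the width is 3.

Yes; width 3.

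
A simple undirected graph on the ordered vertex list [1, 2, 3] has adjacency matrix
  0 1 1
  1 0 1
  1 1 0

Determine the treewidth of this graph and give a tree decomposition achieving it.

With just one bag of size 3, the width is 3 − 1 = 2, so tw(G) ≤ 2. Conversely, {1, 2, 3} is a clique of size 3, and the vertices of any clique must share a bag in every tree decomposition; so some bag has ≥ 3 vertices and tw(G) ≥ 2. The upper and lower bounds meet at 2, so that is the treewidth.

Treewidth 2.
One optimal decomposition is:
Bags: B1 = {1, 2, 3}
Tree: (single bag)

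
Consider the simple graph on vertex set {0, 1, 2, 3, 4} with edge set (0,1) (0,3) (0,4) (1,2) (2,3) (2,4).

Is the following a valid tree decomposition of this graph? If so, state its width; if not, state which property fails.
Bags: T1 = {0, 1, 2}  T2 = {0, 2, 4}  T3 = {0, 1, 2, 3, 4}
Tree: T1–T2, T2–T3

No — bags containing vertex 1 are not connected in the tree.

A tree decomposition must satisfy three properties: every vertex lies in some bag; for every edge, both endpoints lie together in some bag; and for every vertex, the bags containing it form a connected subtree. Here bags containing vertex 1 are not connected in the tree, so the decomposition is invalid.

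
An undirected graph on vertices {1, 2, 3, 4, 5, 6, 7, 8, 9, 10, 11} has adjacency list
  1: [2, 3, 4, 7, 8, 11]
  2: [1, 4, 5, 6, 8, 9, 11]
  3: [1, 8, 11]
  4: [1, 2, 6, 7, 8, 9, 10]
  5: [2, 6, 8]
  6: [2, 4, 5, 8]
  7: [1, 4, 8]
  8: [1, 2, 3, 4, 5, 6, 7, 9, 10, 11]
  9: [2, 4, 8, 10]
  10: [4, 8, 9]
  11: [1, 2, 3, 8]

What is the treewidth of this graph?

A width-3 tree decomposition is:
Bags: B1 = {2, 4, 8, 9}  B2 = {1, 2, 4, 8}  B3 = {1, 2, 8, 11}  B4 = {2, 4, 6, 8}  B5 = {1, 3, 8, 11}  B6 = {4, 8, 9, 10}  B7 = {2, 5, 6, 8}  B8 = {1, 4, 7, 8}
Tree: B1–B2, B2–B3, B1–B4, B3–B5, B1–B6, B4–B7, B2–B8
Every bag has size at most 4, so the width is 4 − 1 = 3 and tw(G) ≤ 3. For the lower bound, the 4 vertices {4, 8, 9, 10} are pairwise adjacent, and any tree decomposition puts a clique entirely inside one bag — forcing width ≥ 3. Therefore the treewidth is 3.

3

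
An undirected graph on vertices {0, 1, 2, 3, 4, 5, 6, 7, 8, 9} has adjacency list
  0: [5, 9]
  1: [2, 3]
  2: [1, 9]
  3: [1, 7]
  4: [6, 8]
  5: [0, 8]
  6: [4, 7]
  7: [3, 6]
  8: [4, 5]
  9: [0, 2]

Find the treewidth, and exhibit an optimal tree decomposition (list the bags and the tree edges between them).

Treewidth 2.
Bags: B1 = {4, 6, 7}  B2 = {3, 4, 7}  B3 = {1, 3, 4}  B4 = {1, 2, 4}  B5 = {2, 4, 9}  B6 = {0, 4, 9}  B7 = {0, 4, 5}  B8 = {4, 5, 8}
Tree: B1–B2, B2–B3, B3–B4, B4–B5, B5–B6, B6–B7, B7–B8

Every bag has size at most 3, so the width is 3 − 1 = 2 and tw(G) ≤ 2. For the lower bound, G contains the cycle 4–6–7–3–1–2–9–0–5–8–4, so G is not a forest; only forests have treewidth ≤ 1, hence tw(G) ≥ 2. The upper and lower bounds meet at 2, so that is the treewidth.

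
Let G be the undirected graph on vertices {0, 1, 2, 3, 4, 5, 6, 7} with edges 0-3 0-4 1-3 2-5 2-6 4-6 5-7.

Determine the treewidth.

A width-1 tree decomposition is:
Bags: B1 = {5, 7}  B2 = {2, 5}  B3 = {2, 6}  B4 = {4, 6}  B5 = {0, 4}  B6 = {0, 3}  B7 = {1, 3}
Tree: B1–B2, B2–B3, B3–B4, B4–B5, B5–B6, B6–B7
Each bag holds 2 vertices, so the decomposition has width 1, which upper-bounds the treewidth. Since G has at least one edge (e.g. 7–5), it is not an edgeless graph, so tw(G) ≥ 1. The upper and lower bounds meet at 1, so that is the treewidth.

1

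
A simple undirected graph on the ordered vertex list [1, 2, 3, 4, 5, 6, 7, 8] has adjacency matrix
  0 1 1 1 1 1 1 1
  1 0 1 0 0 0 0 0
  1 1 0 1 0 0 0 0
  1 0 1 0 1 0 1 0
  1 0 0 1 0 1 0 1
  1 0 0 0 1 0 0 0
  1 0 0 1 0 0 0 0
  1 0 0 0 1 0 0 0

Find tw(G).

2

A width-2 tree decomposition is:
Bags: B1 = {1, 3, 4}  B2 = {1, 4, 5}  B3 = {1, 5, 8}  B4 = {1, 4, 7}  B5 = {1, 2, 3}  B6 = {1, 5, 6}
Tree: B1–B2, B2–B3, B1–B4, B1–B5, B2–B6
Each bag holds 3 vertices, so the decomposition has width 2, which upper-bounds the treewidth. On the other hand G contains the 3-clique {1, 5, 8}. A clique must lie in a single bag of any decomposition, so no decomposition can have width below 2. The upper and lower bounds meet at 2, so that is the treewidth.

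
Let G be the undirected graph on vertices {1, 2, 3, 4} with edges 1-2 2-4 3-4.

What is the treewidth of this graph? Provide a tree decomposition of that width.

Each bag holds 2 vertices, so the decomposition has width 1, which upper-bounds the treewidth. Since G has at least one edge (e.g. 2–4), it is not an edgeless graph, so tw(G) ≥ 1. Combining the bounds, tw(G) = 1.

Treewidth 1.
One such decomposition:
Bags: B1 = {2, 4}  B2 = {1, 2}  B3 = {3, 4}
Tree: B1–B2, B1–B3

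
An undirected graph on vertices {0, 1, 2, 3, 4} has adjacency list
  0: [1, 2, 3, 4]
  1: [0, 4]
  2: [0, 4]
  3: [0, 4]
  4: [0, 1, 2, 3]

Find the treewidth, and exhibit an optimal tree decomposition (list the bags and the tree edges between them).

Treewidth 2.
One optimal decomposition is:
Bags: B1 = {0, 2, 4}  B2 = {0, 1, 4}  B3 = {0, 3, 4}
Tree: B1–B2, B2–B3

Each bag holds 3 vertices, so the decomposition has width 2, which upper-bounds the treewidth. On the other hand G contains the 3-clique {0, 1, 4}. A clique must lie in a single bag of any decomposition, so no decomposition can have width below 2. Therefore the treewidth is 2.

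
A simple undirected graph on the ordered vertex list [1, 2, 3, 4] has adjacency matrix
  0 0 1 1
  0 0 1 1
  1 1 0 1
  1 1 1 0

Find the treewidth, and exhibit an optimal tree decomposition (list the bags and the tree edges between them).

Every bag has size at most 3, so the width is 3 − 1 = 2 and tw(G) ≤ 2. Conversely, {1, 3, 4} is a clique of size 3, and the vertices of any clique must share a bag in every tree decomposition; so some bag has ≥ 3 vertices and tw(G) ≥ 2. Combining the bounds, tw(G) = 2.

Treewidth 2.
Bags: B1 = {2, 3, 4}  B2 = {1, 3, 4}
Tree: B1–B2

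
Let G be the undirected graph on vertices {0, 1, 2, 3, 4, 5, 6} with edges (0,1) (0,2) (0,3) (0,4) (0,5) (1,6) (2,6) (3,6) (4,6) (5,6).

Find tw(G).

2

A width-2 tree decomposition is:
Bags: B1 = {0, 4, 6}  B2 = {0, 2, 6}  B3 = {0, 5, 6}  B4 = {0, 1, 6}  B5 = {0, 3, 6}
Tree: B1–B2, B2–B3, B3–B4, B4–B5
The largest bag has 3 vertices, giving width 2; this decomposition certifies tw(G) ≤ 2. For the lower bound, G contains the cycle 0–4–6–2–0, so G is not a forest; only forests have treewidth ≤ 1, hence tw(G) ≥ 2. Hence tw(G) = 2 exactly.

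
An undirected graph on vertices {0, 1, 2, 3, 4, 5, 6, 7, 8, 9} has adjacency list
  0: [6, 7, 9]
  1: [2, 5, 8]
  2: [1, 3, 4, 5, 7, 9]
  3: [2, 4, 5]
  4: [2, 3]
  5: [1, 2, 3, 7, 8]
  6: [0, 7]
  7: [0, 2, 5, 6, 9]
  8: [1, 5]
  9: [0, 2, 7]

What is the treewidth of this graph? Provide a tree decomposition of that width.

The largest bag has 3 vertices, giving width 2; this decomposition certifies tw(G) ≤ 2. Conversely, {0, 7, 9} is a clique of size 3, and the vertices of any clique must share a bag in every tree decomposition; so some bag has ≥ 3 vertices and tw(G) ≥ 2. The upper and lower bounds meet at 2, so that is the treewidth.

Treewidth 2.
Bags: B1 = {2, 7, 9}  B2 = {2, 5, 7}  B3 = {0, 7, 9}  B4 = {1, 2, 5}  B5 = {0, 6, 7}  B6 = {2, 3, 5}  B7 = {1, 5, 8}  B8 = {2, 3, 4}
Tree: B1–B2, B1–B3, B2–B4, B3–B5, B2–B6, B4–B7, B6–B8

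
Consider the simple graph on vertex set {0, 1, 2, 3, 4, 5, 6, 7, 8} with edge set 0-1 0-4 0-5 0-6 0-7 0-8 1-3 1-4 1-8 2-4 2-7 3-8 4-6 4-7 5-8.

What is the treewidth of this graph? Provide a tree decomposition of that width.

The largest bag has 3 vertices, giving width 2; this decomposition certifies tw(G) ≤ 2. Conversely, {0, 1, 8} is a clique of size 3, and the vertices of any clique must share a bag in every tree decomposition; so some bag has ≥ 3 vertices and tw(G) ≥ 2. The upper and lower bounds meet at 2, so that is the treewidth.

Treewidth 2.
Bags: B1 = {0, 4, 7}  B2 = {0, 1, 4}  B3 = {0, 1, 8}  B4 = {1, 3, 8}  B5 = {0, 5, 8}  B6 = {0, 4, 6}  B7 = {2, 4, 7}
Tree: B1–B2, B2–B3, B3–B4, B3–B5, B1–B6, B1–B7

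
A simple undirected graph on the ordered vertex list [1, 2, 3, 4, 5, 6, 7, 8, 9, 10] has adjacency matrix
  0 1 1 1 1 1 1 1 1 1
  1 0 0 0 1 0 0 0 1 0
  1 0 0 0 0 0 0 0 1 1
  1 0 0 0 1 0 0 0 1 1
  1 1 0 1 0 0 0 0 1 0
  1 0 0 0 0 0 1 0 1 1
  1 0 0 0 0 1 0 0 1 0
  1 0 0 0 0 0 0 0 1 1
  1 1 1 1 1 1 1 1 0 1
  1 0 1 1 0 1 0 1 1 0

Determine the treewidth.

3

A width-3 tree decomposition is:
Bags: B1 = {1, 3, 9, 10}  B2 = {1, 4, 9, 10}  B3 = {1, 4, 5, 9}  B4 = {1, 8, 9, 10}  B5 = {1, 6, 9, 10}  B6 = {1, 2, 5, 9}  B7 = {1, 6, 7, 9}
Tree: B1–B2, B2–B3, B2–B4, B2–B5, B3–B6, B5–B7
The largest bag has 4 vertices, giving width 3; this decomposition certifies tw(G) ≤ 3. Conversely, {1, 2, 5, 9} is a clique of size 4, and the vertices of any clique must share a bag in every tree decomposition; so some bag has ≥ 4 vertices and tw(G) ≥ 3. The upper and lower bounds meet at 3, so that is the treewidth.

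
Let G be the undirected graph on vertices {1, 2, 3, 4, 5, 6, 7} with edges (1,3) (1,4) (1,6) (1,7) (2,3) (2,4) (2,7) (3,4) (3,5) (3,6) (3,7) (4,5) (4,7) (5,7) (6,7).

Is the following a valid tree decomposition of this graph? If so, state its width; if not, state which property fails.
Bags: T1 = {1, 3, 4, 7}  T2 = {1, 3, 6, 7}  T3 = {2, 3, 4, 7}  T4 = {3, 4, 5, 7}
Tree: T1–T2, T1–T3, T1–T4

Yes; width 3.

Vertex coverage: the bags together contain {1, 2, 3, 4, 5, 6, 7}, the full vertex set. Edge coverage: each edge of G has both endpoints in at least one bag. Running intersection: for every vertex, the bags containing it form a connected subtree. All three properties hold, so this is a valid tree decomposition of width max|bag| − 1 = 3, and hence tw(G) ≤ 3.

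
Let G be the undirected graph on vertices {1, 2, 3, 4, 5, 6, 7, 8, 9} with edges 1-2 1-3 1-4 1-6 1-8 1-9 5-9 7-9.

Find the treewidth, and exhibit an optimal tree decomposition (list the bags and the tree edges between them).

Each bag holds 2 vertices, so the decomposition has width 1, which upper-bounds the treewidth. Any graph with an edge has treewidth ≥ 1, and G has the edge 1–4. Therefore the treewidth is 1.

Treewidth 1.
One optimal decomposition is:
Bags: B1 = {1, 4}  B2 = {1, 6}  B3 = {1, 2}  B4 = {1, 9}  B5 = {1, 8}  B6 = {5, 9}  B7 = {1, 3}  B8 = {7, 9}
Tree: B1–B2, B1–B3, B1–B4, B3–B5, B4–B6, B3–B7, B6–B8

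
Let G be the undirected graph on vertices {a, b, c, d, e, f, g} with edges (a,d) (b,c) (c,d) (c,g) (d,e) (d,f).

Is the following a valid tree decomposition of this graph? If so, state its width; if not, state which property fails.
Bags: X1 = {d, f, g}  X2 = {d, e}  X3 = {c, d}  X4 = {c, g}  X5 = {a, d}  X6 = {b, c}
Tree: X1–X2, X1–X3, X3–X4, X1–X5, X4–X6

No — bags containing vertex g are not connected in the tree.

A tree decomposition must satisfy three properties: every vertex lies in some bag; for every edge, both endpoints lie together in some bag; and for every vertex, the bags containing it form a connected subtree. Here bags containing vertex g are not connected in the tree, so the decomposition is invalid.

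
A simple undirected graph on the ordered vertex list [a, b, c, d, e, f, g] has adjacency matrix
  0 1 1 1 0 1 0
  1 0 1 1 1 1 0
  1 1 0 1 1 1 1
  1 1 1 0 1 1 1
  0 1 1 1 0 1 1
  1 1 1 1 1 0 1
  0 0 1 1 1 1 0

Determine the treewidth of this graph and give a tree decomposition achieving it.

Each bag holds 5 vertices, so the decomposition has width 4, which upper-bounds the treewidth. For the lower bound, the 5 vertices {c, d, e, f, g} are pairwise adjacent, and any tree decomposition puts a clique entirely inside one bag — forcing width ≥ 4. Combining the bounds, tw(G) = 4.

Treewidth 4.
One such decomposition:
Bags: B1 = {c, d, e, f, g}  B2 = {b, c, d, e, f}  B3 = {a, b, c, d, f}
Tree: B1–B2, B2–B3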